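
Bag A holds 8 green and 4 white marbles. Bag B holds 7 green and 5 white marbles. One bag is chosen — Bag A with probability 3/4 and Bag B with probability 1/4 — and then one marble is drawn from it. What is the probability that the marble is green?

From Bag A: P(green) = 8/12.
From Bag B: P(green) = 7/12.
Total probability = (3/4)(8/12) + (1/4)(7/12) = 31/48.

31/48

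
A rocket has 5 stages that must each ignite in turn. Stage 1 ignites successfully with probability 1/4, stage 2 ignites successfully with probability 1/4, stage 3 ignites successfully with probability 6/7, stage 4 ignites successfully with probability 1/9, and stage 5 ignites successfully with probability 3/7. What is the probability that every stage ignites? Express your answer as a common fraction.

Each stage is reached only if all earlier stages succeed, so
P = 1/4 × 1/4 × 6/7 × 1/9 × 3/7 = 18/7056 = 1/392.

1/392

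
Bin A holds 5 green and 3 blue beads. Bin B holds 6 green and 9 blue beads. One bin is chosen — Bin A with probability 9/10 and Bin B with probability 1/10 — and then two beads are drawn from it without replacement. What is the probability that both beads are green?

47/140

From Bin A: P(both green) = (5/8)(4/7) = 5/14.
From Bin B: P(both green) = (6/15)(5/14) = 1/7.
Total probability = (9/10)(5/14) + (1/10)(1/7) = 47/140.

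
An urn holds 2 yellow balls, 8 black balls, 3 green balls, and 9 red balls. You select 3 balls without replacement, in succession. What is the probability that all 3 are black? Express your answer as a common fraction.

P = 8/22 × 7/21 × 6/20 = 336/9240 = 2/55.

2/55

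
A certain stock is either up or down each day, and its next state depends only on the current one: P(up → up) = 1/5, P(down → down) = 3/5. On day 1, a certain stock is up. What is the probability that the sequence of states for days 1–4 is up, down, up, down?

32/125

Day 1 is given. For each transition, use the conditional probability from the current state:
P(down | up) = 4/5; P(up | down) = 2/5; P(down | up) = 4/5.
P = 4/5 × 2/5 × 4/5 = 32/125.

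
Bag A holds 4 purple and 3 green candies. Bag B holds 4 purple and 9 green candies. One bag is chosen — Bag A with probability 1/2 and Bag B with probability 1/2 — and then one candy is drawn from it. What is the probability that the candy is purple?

From Bag A: P(purple) = 4/7.
From Bag B: P(purple) = 4/13.
Total probability = (1/2)(4/7) + (1/2)(4/13) = 40/91.

40/91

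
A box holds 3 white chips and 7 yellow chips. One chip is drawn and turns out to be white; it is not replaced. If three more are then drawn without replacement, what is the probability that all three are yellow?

After the first draw, 7 of the remaining 9 chips are yellow.
P = 7/9 × 6/8 × 5/7 = 210/504 = 5/12.

5/12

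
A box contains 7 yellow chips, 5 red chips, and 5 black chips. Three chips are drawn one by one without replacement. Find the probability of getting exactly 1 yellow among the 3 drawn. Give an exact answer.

One ordering (yellow drawn first) has probability 7/17 × 10/16 × 9/15 = 630/4080 = 21/136.
There are C(3,1) = 3 such orderings, each equally likely, so P = 3 × 21/136 = 63/136.

63/136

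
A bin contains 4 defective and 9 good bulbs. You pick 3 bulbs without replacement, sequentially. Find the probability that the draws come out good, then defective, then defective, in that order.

9/143

Each draw changes the counts, so multiply the conditional probabilities along the sequence:
P = 9/13 × 4/12 × 3/11 = 108/1716 = 9/143.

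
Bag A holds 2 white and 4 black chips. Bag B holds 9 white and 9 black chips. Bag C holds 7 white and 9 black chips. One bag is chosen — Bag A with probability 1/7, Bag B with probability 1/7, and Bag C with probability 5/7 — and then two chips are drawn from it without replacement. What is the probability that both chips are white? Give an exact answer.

343/2040

From Bag A: P(both white) = (2/6)(1/5) = 1/15.
From Bag B: P(both white) = (9/18)(8/17) = 4/17.
From Bag C: P(both white) = (7/16)(6/15) = 7/40.
Total probability = (1/7)(1/15) + (1/7)(4/17) + (5/7)(7/40) = 343/2040.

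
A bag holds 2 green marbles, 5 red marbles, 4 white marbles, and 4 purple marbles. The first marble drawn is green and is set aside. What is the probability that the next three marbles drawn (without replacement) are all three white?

1/91

After the first draw, 4 of the remaining 14 marbles are white.
P = 4/14 × 3/13 × 2/12 = 24/2184 = 1/91.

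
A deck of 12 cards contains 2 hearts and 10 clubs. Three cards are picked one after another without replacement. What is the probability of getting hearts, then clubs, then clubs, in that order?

3/22

Each draw changes the counts, so multiply the conditional probabilities along the sequence:
P = 2/12 × 10/11 × 9/10 = 180/1320 = 3/22.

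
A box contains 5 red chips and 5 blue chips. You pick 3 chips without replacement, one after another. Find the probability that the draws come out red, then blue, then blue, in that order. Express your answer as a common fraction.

5/36

Chain rule:
P = 5/10 × 5/9 × 4/8 = 100/720 = 5/36.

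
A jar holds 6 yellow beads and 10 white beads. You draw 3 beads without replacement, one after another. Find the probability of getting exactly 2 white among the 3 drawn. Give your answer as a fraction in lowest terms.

One ordering (white drawn first) has probability 10/16 × 9/15 × 6/14 = 540/3360 = 9/56.
There are C(3,2) = 3 such orderings, each equally likely, so P = 3 × 9/56 = 27/56.

27/56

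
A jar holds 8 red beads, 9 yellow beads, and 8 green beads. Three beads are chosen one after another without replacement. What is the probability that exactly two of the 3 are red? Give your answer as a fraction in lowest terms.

119/575

One ordering (red drawn first) has probability 8/25 × 7/24 × 17/23 = 952/13800 = 119/1725.
There are C(3,2) = 3 such orderings, each equally likely, so P = 3 × 119/1725 = 119/575.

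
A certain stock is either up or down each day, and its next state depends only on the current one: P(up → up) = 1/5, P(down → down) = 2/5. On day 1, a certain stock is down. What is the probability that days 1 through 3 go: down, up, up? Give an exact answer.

3/25

Day 1 is given. For each transition, use the conditional probability from the current state:
P(up | down) = 3/5; P(up | up) = 1/5.
P = 3/5 × 1/5 = 3/25.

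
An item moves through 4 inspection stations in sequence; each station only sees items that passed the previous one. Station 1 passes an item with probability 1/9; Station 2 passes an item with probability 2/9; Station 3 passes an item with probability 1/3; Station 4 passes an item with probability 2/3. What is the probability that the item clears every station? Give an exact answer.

4/729

The events are sequential, so multiply the conditional probabilities:
P = 1/9 × 2/9 × 1/3 × 2/3 = 4/729.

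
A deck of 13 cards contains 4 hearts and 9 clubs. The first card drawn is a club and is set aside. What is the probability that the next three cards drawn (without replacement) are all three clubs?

14/55

With the first card removed, 8 clubs remain out of 12.
P = 8/12 × 7/11 × 6/10 = 336/1320 = 14/55.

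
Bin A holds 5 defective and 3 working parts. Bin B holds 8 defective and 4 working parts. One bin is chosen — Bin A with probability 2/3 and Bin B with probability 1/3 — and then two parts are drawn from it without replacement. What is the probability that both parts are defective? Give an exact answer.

263/693

From Bin A: P(both defective) = (5/8)(4/7) = 5/14.
From Bin B: P(both defective) = (8/12)(7/11) = 14/33.
Total probability = (2/3)(5/14) + (1/3)(14/33) = 263/693.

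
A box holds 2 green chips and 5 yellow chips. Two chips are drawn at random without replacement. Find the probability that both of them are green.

1/21

P(every draw is green) = 2/7 × 1/6 = 2/42 = 1/21.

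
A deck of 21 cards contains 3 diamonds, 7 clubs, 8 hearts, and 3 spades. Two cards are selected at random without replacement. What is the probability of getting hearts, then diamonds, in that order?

2/35

Chain rule:
P = 8/21 × 3/20 = 24/420 = 2/35.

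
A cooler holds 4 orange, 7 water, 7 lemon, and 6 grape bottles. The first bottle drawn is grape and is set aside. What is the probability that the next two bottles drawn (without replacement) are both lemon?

After the first draw, 7 of the remaining 23 bottles are lemon.
P = 7/23 × 6/22 = 42/506 = 21/253.

21/253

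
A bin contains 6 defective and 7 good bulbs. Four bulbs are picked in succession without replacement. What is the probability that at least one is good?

P(no good) = 6/13 × 5/12 × 4/11 × 3/10 = 360/17160 = 3/143.
P(at least one) = 1 − 3/143 = 140/143.

140/143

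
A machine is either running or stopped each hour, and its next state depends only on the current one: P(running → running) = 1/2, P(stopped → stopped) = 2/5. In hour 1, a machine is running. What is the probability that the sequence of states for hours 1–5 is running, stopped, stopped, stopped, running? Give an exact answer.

6/125

Hour 1 is given. For each transition, use the conditional probability from the current state:
P(stopped | running) = 1/2; P(stopped | stopped) = 2/5; P(stopped | stopped) = 2/5; P(running | stopped) = 3/5.
P = 1/2 × 2/5 × 2/5 × 3/5 = 12/250 = 6/125.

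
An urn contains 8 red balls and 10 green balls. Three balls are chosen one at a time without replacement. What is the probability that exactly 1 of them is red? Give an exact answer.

15/34

One ordering (red drawn first) has probability 8/18 × 10/17 × 9/16 = 720/4896 = 5/34.
There are C(3,1) = 3 such orderings, each equally likely, so P = 3 × 5/34 = 15/34.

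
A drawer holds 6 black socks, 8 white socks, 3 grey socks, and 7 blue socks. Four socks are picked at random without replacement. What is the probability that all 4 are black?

5/3542

P(all black) = 6/24 × 5/23 × 4/22 × 3/21 = 360/255024 = 5/3542.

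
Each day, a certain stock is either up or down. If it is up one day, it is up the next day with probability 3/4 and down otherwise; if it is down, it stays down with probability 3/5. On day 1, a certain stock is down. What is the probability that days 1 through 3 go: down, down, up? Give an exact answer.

Day 1 is given. For each transition, use the conditional probability from the current state:
P(down | down) = 3/5; P(up | down) = 2/5.
P = 3/5 × 2/5 = 6/25.

6/25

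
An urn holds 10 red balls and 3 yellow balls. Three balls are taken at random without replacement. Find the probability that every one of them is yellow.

P = 3/13 × 2/12 × 1/11 = 6/1716 = 1/286.

1/286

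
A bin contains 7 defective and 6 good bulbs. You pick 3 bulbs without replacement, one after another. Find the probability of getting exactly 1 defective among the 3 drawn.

One ordering (defective drawn first) has probability 7/13 × 6/12 × 5/11 = 210/1716 = 35/286.
There are C(3,1) = 3 such orderings, each equally likely, so P = 3 × 35/286 = 105/286.

105/286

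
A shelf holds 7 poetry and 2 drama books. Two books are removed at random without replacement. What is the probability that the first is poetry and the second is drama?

Each draw changes the counts, so multiply the conditional probabilities along the sequence:
P = 7/9 × 2/8 = 14/72 = 7/36.

7/36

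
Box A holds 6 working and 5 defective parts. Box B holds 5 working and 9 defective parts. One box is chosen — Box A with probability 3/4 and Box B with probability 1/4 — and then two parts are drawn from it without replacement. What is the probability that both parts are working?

929/4004

From Box A: P(both working) = (6/11)(5/10) = 3/11.
From Box B: P(both working) = (5/14)(4/13) = 10/91.
Total probability = (3/4)(3/11) + (1/4)(10/91) = 929/4004.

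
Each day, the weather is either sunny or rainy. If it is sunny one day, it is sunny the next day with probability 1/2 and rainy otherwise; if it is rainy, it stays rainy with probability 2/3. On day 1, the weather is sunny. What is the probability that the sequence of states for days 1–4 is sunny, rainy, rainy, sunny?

1/9

Day 1 is given. For each transition, use the conditional probability from the current state:
P(rainy | sunny) = 1/2; P(rainy | rainy) = 2/3; P(sunny | rainy) = 1/3.
P = 1/2 × 2/3 × 1/3 = 2/18 = 1/9.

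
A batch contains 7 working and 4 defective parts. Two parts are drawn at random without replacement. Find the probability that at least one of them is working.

49/55

P(no working) = 4/11 × 3/10 = 12/110 = 6/55.
P(at least one) = 1 − 6/55 = 49/55.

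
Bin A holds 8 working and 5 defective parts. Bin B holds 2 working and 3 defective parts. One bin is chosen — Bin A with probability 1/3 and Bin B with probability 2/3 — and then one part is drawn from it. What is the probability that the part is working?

From Bin A: P(working) = 8/13.
From Bin B: P(working) = 2/5.
Total probability = (1/3)(8/13) + (2/3)(2/5) = 92/195.

92/195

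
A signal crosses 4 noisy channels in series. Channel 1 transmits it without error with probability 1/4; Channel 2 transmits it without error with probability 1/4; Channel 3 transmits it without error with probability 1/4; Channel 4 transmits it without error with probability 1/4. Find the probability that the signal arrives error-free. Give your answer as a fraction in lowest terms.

1/256

The events are sequential, so multiply the conditional probabilities:
P = 1/4 × 1/4 × 1/4 × 1/4 = 1/256.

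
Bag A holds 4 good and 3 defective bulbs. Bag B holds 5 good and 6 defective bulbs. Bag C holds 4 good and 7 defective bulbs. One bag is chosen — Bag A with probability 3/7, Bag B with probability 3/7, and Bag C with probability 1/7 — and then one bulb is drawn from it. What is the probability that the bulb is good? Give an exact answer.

265/539

From Bag A: P(good) = 4/7.
From Bag B: P(good) = 5/11.
From Bag C: P(good) = 4/11.
Total probability = (3/7)(4/7) + (3/7)(5/11) + (1/7)(4/11) = 265/539.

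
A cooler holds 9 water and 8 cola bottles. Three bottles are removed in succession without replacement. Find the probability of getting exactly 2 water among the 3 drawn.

One ordering (water drawn first) has probability 9/17 × 8/16 × 8/15 = 576/4080 = 12/85.
There are C(3,2) = 3 such orderings, each equally likely, so P = 3 × 12/85 = 36/85.

36/85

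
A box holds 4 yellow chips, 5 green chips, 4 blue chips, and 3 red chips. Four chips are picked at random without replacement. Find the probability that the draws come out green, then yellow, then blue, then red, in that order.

Chain rule:
P = 5/16 × 4/15 × 4/14 × 3/13 = 240/43680 = 1/182.

1/182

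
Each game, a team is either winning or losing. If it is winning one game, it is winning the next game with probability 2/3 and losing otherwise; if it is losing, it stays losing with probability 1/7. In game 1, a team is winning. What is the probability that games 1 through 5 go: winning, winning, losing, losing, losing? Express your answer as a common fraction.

Game 1 is given. For each transition, use the conditional probability from the current state:
P(winning | winning) = 2/3; P(losing | winning) = 1/3; P(losing | losing) = 1/7; P(losing | losing) = 1/7.
P = 2/3 × 1/3 × 1/7 × 1/7 = 2/441.

2/441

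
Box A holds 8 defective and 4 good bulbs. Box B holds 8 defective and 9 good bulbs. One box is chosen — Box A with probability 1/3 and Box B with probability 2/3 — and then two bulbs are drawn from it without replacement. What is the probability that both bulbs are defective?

From Box A: P(both defective) = (8/12)(7/11) = 14/33.
From Box B: P(both defective) = (8/17)(7/16) = 7/34.
Total probability = (1/3)(14/33) + (2/3)(7/34) = 469/1683.

469/1683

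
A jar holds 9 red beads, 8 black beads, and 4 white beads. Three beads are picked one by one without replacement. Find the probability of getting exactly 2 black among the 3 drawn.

One ordering (black drawn first) has probability 8/21 × 7/20 × 13/19 = 728/7980 = 26/285.
There are C(3,2) = 3 such orderings, each equally likely, so P = 3 × 26/285 = 26/95.

26/95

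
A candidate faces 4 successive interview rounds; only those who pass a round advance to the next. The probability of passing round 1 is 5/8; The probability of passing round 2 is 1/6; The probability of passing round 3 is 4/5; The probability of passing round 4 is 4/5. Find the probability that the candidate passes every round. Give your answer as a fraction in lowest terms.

Multiplying along the chain,
P = 5/8 × 1/6 × 4/5 × 4/5 = 80/1200 = 1/15.

1/15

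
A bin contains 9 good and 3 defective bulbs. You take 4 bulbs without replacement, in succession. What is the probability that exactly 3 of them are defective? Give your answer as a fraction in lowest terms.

One ordering (defective drawn first) has probability 3/12 × 2/11 × 1/10 × 9/9 = 54/11880 = 1/220.
There are C(4,3) = 4 such orderings, each equally likely, so P = 4 × 1/220 = 1/55.

1/55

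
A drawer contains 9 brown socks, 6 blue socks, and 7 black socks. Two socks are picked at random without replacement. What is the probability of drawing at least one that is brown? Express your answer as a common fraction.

51/77

P(no brown) = 13/22 × 12/21 = 156/462 = 26/77.
P(at least one) = 1 − 26/77 = 51/77.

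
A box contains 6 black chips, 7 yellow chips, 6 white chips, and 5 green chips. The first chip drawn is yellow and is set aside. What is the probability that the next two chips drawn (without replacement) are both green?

10/253

After the first draw, 5 of the remaining 23 chips are green.
P = 5/23 × 4/22 = 20/506 = 10/253.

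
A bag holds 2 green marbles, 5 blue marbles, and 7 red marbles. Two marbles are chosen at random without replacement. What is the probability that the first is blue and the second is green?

5/91

Chain rule:
P = 5/14 × 2/13 = 10/182 = 5/91.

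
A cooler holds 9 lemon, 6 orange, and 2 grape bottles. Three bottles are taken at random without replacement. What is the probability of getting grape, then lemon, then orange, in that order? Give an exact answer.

9/340

Chain rule:
P = 2/17 × 9/16 × 6/15 = 108/4080 = 9/340.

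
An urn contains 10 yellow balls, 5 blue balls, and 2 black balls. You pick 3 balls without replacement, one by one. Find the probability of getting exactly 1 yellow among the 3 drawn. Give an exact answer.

One ordering (yellow drawn first) has probability 10/17 × 7/16 × 6/15 = 420/4080 = 7/68.
There are C(3,1) = 3 such orderings, each equally likely, so P = 3 × 7/68 = 21/68.

21/68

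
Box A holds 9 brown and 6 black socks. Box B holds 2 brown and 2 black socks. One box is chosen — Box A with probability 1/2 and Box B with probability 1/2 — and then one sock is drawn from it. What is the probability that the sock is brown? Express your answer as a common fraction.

From Box A: P(brown) = 9/15.
From Box B: P(brown) = 2/4.
Total probability = (1/2)(9/15) + (1/2)(2/4) = 11/20.

11/20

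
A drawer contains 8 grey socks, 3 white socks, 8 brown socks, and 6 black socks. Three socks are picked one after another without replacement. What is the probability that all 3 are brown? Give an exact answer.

14/575

P(all brown) = 8/25 × 7/24 × 6/23 = 336/13800 = 14/575.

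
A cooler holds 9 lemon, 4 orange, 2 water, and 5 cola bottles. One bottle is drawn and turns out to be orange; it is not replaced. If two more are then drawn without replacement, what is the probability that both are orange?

1/57

With the first bottle removed, 3 orange remain out of 19.
P = 3/19 × 2/18 = 6/342 = 1/57.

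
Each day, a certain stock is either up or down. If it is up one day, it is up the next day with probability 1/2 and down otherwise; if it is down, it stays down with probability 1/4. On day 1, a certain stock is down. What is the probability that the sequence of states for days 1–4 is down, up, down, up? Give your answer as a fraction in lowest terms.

Day 1 is given. For each transition, use the conditional probability from the current state:
P(up | down) = 3/4; P(down | up) = 1/2; P(up | down) = 3/4.
P = 3/4 × 1/2 × 3/4 = 9/32.

9/32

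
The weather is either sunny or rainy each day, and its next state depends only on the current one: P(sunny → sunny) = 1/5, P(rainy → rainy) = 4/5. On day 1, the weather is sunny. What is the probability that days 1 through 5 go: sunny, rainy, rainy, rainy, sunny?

Day 1 is given. For each transition, use the conditional probability from the current state:
P(rainy | sunny) = 4/5; P(rainy | rainy) = 4/5; P(rainy | rainy) = 4/5; P(sunny | rainy) = 1/5.
P = 4/5 × 4/5 × 4/5 × 1/5 = 64/625.

64/625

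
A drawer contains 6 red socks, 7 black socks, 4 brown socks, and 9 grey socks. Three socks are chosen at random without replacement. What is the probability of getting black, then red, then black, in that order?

Each draw changes the counts, so multiply the conditional probabilities along the sequence:
P = 7/26 × 6/25 × 6/24 = 252/15600 = 21/1300.

21/1300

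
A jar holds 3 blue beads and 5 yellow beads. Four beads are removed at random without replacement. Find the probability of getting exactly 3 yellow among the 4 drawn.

One ordering (yellow drawn first) has probability 5/8 × 4/7 × 3/6 × 3/5 = 180/1680 = 3/28.
There are C(4,3) = 4 such orderings, each equally likely, so P = 4 × 3/28 = 3/7.

3/7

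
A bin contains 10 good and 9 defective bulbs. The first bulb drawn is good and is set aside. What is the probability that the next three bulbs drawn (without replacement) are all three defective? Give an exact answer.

After the first draw, 9 of the remaining 18 bulbs are defective.
P = 9/18 × 8/17 × 7/16 = 504/4896 = 7/68.

7/68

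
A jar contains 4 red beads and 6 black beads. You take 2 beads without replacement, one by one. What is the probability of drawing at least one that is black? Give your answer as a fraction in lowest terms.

P(no black) = 4/10 × 3/9 = 12/90 = 2/15.
P(at least one) = 1 − 2/15 = 13/15.

13/15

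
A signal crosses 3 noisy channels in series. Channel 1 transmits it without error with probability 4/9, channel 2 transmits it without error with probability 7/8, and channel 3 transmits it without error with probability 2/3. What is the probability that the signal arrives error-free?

Multiplying along the chain,
P = 4/9 × 7/8 × 2/3 = 56/216 = 7/27.

7/27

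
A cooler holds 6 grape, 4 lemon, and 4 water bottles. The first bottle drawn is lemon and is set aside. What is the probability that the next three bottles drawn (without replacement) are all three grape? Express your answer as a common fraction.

10/143

With the first bottle removed, 6 grape remain out of 13.
P = 6/13 × 5/12 × 4/11 = 120/1716 = 10/143.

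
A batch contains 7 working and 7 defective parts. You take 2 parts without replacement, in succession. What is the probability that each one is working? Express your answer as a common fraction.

P(every draw is working) = 7/14 × 6/13 = 42/182 = 3/13.

3/13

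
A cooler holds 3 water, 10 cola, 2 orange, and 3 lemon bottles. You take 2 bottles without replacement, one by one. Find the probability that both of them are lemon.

1/51

P(every draw is lemon) = 3/18 × 2/17 = 6/306 = 1/51.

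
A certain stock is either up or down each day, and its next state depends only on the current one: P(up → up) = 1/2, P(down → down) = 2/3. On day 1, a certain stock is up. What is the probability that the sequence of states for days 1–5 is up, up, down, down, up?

Day 1 is given. For each transition, use the conditional probability from the current state:
P(up | up) = 1/2; P(down | up) = 1/2; P(down | down) = 2/3; P(up | down) = 1/3.
P = 1/2 × 1/2 × 2/3 × 1/3 = 2/36 = 1/18.

1/18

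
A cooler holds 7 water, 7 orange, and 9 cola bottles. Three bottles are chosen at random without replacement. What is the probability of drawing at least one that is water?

173/253

P(no water) = 16/23 × 15/22 × 14/21 = 3360/10626 = 80/253.
P(at least one) = 1 − 80/253 = 173/253.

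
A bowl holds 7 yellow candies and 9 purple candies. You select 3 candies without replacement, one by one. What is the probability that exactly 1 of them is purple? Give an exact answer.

One ordering (purple drawn first) has probability 9/16 × 7/15 × 6/14 = 378/3360 = 9/80.
There are C(3,1) = 3 such orderings, each equally likely, so P = 3 × 9/80 = 27/80.

27/80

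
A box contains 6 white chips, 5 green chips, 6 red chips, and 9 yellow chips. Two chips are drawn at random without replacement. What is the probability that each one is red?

P = 6/26 × 5/25 = 30/650 = 3/65.

3/65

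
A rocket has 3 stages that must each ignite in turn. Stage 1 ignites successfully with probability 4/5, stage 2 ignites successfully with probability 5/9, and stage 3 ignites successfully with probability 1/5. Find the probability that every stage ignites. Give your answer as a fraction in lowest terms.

4/45

Multiplying along the chain,
P = 4/5 × 5/9 × 1/5 = 20/225 = 4/45.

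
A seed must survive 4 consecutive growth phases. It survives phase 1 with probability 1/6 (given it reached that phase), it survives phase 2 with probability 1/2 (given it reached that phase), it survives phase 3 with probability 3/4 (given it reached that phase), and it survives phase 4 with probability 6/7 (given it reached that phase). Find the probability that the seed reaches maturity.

Each stage is reached only if all earlier stages succeed, so
P = 1/6 × 1/2 × 3/4 × 6/7 = 18/336 = 3/56.

3/56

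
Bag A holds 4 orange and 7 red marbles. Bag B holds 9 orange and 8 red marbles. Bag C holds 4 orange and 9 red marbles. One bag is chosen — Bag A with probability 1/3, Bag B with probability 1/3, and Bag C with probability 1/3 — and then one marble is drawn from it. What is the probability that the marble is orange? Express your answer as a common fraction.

973/2431

From Bag A: P(orange) = 4/11.
From Bag B: P(orange) = 9/17.
From Bag C: P(orange) = 4/13.
Total probability = (1/3)(4/11) + (1/3)(9/17) + (1/3)(4/13) = 973/2431.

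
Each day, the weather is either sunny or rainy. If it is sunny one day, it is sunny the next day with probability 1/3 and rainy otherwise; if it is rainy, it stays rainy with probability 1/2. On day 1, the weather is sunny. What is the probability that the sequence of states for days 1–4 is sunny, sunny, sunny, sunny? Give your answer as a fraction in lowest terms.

1/27

Day 1 is given. For each transition, use the conditional probability from the current state:
P(sunny | sunny) = 1/3; P(sunny | sunny) = 1/3; P(sunny | sunny) = 1/3.
P = 1/3 × 1/3 × 1/3 = 1/27.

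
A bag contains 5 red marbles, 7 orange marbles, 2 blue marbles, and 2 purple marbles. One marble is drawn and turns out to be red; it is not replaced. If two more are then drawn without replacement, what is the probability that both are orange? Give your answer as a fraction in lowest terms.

With the first marble removed, 7 orange remain out of 15.
P = 7/15 × 6/14 = 42/210 = 1/5.

1/5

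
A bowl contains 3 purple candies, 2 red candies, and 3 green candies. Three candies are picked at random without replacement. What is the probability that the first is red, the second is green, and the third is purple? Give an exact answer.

3/56

Each draw changes the counts, so multiply the conditional probabilities along the sequence:
P = 2/8 × 3/7 × 3/6 = 18/336 = 3/56.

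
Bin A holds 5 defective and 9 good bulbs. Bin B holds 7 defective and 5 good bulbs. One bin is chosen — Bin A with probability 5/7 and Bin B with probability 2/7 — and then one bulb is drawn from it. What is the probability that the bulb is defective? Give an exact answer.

62/147

From Bin A: P(defective) = 5/14.
From Bin B: P(defective) = 7/12.
Total probability = (5/7)(5/14) + (2/7)(7/12) = 62/147.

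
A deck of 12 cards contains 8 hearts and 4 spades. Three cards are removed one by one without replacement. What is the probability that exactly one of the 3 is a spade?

One ordering (a spade drawn first) has probability 4/12 × 8/11 × 7/10 = 224/1320 = 28/165.
There are C(3,1) = 3 such orderings, each equally likely, so P = 3 × 28/165 = 28/55.

28/55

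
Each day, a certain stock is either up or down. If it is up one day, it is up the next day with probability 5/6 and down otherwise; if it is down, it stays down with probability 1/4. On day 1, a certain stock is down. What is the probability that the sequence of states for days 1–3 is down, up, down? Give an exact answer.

Day 1 is given. For each transition, use the conditional probability from the current state:
P(up | down) = 3/4; P(down | up) = 1/6.
P = 3/4 × 1/6 = 3/24 = 1/8.

1/8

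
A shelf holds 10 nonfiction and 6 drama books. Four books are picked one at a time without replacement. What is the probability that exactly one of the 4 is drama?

One ordering (drama drawn first) has probability 6/16 × 10/15 × 9/14 × 8/13 = 4320/43680 = 9/91.
There are C(4,1) = 4 such orderings, each equally likely, so P = 4 × 9/91 = 36/91.

36/91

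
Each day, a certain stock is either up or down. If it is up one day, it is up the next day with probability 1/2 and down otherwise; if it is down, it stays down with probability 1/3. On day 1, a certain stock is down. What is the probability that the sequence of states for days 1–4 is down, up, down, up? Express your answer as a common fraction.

2/9

Day 1 is given. For each transition, use the conditional probability from the current state:
P(up | down) = 2/3; P(down | up) = 1/2; P(up | down) = 2/3.
P = 2/3 × 1/2 × 2/3 = 4/18 = 2/9.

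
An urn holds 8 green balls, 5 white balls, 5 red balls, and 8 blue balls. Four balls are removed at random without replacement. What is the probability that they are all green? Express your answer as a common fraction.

P = 8/26 × 7/25 × 6/24 × 5/23 = 1680/358800 = 7/1495.

7/1495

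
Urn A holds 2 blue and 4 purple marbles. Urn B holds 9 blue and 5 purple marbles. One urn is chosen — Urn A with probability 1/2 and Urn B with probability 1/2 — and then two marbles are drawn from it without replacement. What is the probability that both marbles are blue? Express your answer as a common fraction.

From Urn A: P(both blue) = (2/6)(1/5) = 1/15.
From Urn B: P(both blue) = (9/14)(8/13) = 36/91.
Total probability = (1/2)(1/15) + (1/2)(36/91) = 631/2730.

631/2730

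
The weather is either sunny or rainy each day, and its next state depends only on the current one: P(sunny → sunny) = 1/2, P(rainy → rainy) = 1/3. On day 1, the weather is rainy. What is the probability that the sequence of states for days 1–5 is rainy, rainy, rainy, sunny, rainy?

Day 1 is given. For each transition, use the conditional probability from the current state:
P(rainy | rainy) = 1/3; P(rainy | rainy) = 1/3; P(sunny | rainy) = 2/3; P(rainy | sunny) = 1/2.
P = 1/3 × 1/3 × 2/3 × 1/2 = 2/54 = 1/27.

1/27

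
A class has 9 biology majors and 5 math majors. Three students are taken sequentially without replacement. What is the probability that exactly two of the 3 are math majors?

45/182

One ordering (math majors drawn first) has probability 5/14 × 4/13 × 9/12 = 180/2184 = 15/182.
There are C(3,2) = 3 such orderings, each equally likely, so P = 3 × 15/182 = 45/182.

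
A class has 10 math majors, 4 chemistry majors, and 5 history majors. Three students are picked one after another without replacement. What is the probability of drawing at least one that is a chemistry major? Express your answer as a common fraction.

514/969

P(no chemistry majors) = 15/19 × 14/18 × 13/17 = 2730/5814 = 455/969.
P(at least one) = 1 − 455/969 = 514/969.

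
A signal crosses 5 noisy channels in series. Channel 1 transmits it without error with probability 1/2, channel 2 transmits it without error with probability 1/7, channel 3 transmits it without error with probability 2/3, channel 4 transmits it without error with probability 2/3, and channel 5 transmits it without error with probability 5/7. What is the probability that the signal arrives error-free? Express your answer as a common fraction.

Each stage is reached only if all earlier stages succeed, so
P = 1/2 × 1/7 × 2/3 × 2/3 × 5/7 = 20/882 = 10/441.

10/441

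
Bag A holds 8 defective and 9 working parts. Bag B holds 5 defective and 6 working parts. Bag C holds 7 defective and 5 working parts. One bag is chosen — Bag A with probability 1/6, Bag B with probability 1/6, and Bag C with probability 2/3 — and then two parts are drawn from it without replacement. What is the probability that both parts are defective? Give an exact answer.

207/748

From Bag A: P(both defective) = (8/17)(7/16) = 7/34.
From Bag B: P(both defective) = (5/11)(4/10) = 2/11.
From Bag C: P(both defective) = (7/12)(6/11) = 7/22.
Total probability = (1/6)(7/34) + (1/6)(2/11) + (2/3)(7/22) = 207/748.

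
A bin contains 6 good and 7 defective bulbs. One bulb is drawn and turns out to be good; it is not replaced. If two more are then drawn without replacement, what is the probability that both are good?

With the first bulb removed, 5 good remain out of 12.
P = 5/12 × 4/11 = 20/132 = 5/33.

5/33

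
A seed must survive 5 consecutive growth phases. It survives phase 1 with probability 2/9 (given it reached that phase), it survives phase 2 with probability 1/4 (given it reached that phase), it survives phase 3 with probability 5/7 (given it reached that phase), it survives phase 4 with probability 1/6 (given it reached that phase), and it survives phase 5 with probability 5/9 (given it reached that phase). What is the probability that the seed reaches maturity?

The events are sequential, so multiply the conditional probabilities:
P = 2/9 × 1/4 × 5/7 × 1/6 × 5/9 = 50/13608 = 25/6804.

25/6804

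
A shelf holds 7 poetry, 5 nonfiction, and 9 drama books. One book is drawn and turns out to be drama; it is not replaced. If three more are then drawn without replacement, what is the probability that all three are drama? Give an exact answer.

After the first draw, 8 of the remaining 20 books are drama.
P = 8/20 × 7/19 × 6/18 = 336/6840 = 14/285.

14/285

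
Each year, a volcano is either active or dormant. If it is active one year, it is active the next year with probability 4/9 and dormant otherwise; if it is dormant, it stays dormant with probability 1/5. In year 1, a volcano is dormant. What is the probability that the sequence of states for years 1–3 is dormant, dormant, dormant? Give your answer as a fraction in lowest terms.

Year 1 is given. For each transition, use the conditional probability from the current state:
P(dormant | dormant) = 1/5; P(dormant | dormant) = 1/5.
P = 1/5 × 1/5 = 1/25.

1/25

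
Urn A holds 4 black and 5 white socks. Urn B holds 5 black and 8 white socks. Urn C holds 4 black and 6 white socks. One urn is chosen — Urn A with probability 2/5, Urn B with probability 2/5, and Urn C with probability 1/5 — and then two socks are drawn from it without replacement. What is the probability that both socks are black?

47/325

From Urn A: P(both black) = (4/9)(3/8) = 1/6.
From Urn B: P(both black) = (5/13)(4/12) = 5/39.
From Urn C: P(both black) = (4/10)(3/9) = 2/15.
Total probability = (2/5)(1/6) + (2/5)(5/39) + (1/5)(2/15) = 47/325.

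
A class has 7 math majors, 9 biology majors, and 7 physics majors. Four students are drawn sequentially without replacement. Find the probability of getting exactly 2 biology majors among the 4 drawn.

One ordering (biology majors drawn first) has probability 9/23 × 8/22 × 14/21 × 13/20 = 13104/212520 = 78/1265.
There are C(4,2) = 6 such orderings, each equally likely, so P = 6 × 78/1265 = 468/1265.

468/1265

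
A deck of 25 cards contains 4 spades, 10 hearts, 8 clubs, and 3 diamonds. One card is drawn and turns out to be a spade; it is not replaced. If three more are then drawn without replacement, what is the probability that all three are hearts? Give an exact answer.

After the first draw, 10 of the remaining 24 cards are hearts.
P = 10/24 × 9/23 × 8/22 = 720/12144 = 15/253.

15/253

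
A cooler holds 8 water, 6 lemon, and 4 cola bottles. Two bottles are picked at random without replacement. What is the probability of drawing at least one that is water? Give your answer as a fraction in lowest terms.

12/17

P(no water) = 10/18 × 9/17 = 90/306 = 5/17.
P(at least one) = 1 − 5/17 = 12/17.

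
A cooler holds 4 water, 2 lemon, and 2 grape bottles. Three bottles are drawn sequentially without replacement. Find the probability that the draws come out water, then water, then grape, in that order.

Chain rule:
P = 4/8 × 3/7 × 2/6 = 24/336 = 1/14.

1/14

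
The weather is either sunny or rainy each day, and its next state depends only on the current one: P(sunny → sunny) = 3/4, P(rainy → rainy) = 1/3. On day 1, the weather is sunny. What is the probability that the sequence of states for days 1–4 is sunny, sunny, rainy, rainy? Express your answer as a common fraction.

1/16

Day 1 is given. For each transition, use the conditional probability from the current state:
P(sunny | sunny) = 3/4; P(rainy | sunny) = 1/4; P(rainy | rainy) = 1/3.
P = 3/4 × 1/4 × 1/3 = 3/48 = 1/16.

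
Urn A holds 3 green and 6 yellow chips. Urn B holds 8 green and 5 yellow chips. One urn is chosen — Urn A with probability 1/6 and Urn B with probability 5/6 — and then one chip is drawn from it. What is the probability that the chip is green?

133/234

From Urn A: P(green) = 3/9.
From Urn B: P(green) = 8/13.
Total probability = (1/6)(3/9) + (5/6)(8/13) = 133/234.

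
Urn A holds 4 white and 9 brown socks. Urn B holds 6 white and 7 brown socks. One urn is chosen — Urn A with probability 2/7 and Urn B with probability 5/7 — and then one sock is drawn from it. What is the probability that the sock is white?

38/91

From Urn A: P(white) = 4/13.
From Urn B: P(white) = 6/13.
Total probability = (2/7)(4/13) + (5/7)(6/13) = 38/91.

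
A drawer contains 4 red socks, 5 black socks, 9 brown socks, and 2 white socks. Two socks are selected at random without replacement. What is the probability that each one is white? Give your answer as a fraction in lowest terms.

1/190

P(all white) = 2/20 × 1/19 = 2/380 = 1/190.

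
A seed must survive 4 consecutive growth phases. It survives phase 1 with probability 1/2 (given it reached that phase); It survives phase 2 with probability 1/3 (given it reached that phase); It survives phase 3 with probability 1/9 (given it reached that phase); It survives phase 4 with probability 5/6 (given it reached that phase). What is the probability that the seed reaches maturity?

5/324

Multiplying along the chain,
P = 1/2 × 1/3 × 1/9 × 5/6 = 5/324.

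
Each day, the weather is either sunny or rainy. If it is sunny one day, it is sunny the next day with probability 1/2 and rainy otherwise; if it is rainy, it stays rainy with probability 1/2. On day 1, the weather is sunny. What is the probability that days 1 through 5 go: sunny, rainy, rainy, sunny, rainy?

1/16

Day 1 is given. For each transition, use the conditional probability from the current state:
P(rainy | sunny) = 1/2; P(rainy | rainy) = 1/2; P(sunny | rainy) = 1/2; P(rainy | sunny) = 1/2.
P = 1/2 × 1/2 × 1/2 × 1/2 = 1/16.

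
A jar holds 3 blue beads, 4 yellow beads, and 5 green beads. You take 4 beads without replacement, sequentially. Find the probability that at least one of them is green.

P(no green) = 7/12 × 6/11 × 5/10 × 4/9 = 840/11880 = 7/99.
P(at least one) = 1 − 7/99 = 92/99.

92/99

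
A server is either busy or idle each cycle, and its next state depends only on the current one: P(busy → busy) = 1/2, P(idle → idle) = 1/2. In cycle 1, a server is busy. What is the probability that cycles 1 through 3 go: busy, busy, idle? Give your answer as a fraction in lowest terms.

Cycle 1 is given. For each transition, use the conditional probability from the current state:
P(busy | busy) = 1/2; P(idle | busy) = 1/2.
P = 1/2 × 1/2 = 1/4.

1/4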